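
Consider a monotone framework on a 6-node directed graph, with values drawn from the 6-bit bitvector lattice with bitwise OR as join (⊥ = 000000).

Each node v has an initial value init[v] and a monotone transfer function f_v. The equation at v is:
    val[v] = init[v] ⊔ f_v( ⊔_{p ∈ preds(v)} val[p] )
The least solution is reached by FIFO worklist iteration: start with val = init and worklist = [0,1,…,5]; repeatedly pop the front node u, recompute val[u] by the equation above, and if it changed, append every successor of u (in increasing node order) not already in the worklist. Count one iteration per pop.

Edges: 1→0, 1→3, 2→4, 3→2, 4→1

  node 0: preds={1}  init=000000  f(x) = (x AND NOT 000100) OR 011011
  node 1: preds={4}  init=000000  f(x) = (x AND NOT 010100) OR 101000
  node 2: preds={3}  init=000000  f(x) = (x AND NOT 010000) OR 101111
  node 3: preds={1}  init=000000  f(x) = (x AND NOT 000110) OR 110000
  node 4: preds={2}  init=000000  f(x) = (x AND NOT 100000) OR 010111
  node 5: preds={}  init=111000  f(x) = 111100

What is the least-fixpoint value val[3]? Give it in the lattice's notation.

Iteration log — 12 steps:
  step 1. node 0  ⊔preds=000000  new=011011  old=000000  +wl: 
  step 2. node 1  ⊔preds=000000  new=101000  old=000000  +wl: 0
  step 3. node 2  ⊔preds=000000  new=101111  old=000000  +wl: 
  step 4. node 3  ⊔preds=101000  new=111000  old=000000  +wl: 2
  step 5. node 4  ⊔preds=101111  new=011111  old=000000  +wl: 1
  step 6. node 5  ⊔preds=000000  new=111100  old=111000  +wl: 
  step 7. node 0  ⊔preds=101000  new=111011  old=011011  +wl: 
  step 8. node 2  ⊔preds=111000  new=101111  stable
  step 9. node 1  ⊔preds=011111  new=101011  old=101000  +wl: 0,3
  step 10. node 0  ⊔preds=101011  new=111011  stable
  step 11. node 3  ⊔preds=101011  new=111001  old=111000  +wl: 2
  step 12. node 2  ⊔preds=111001  new=101111  stable

Least fixpoint reached:
  node 0: 111011
  node 1: 101011
  node 2: 101111
  node 3: 111001
  node 4: 011111
  node 5: 111100

111001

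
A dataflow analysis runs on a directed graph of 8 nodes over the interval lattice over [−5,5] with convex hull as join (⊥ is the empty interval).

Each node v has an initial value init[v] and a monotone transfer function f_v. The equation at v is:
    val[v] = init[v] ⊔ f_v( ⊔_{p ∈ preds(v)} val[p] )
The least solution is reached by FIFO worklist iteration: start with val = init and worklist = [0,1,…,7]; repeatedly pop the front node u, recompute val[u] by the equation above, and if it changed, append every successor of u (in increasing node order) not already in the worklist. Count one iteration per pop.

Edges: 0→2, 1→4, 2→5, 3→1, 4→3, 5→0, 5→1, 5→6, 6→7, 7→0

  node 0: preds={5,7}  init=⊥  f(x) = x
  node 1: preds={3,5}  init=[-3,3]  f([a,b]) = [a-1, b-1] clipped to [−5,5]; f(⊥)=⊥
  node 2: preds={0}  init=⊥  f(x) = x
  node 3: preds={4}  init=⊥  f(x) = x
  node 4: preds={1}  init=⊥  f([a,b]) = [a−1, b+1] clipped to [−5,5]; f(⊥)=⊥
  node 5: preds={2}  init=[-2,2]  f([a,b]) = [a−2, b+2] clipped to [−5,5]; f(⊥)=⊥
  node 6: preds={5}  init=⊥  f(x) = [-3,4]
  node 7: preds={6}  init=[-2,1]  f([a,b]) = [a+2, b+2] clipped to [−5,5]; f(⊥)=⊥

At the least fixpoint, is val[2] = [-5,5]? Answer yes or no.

Worklist (23 pops):
  #1 pop 0: in=[-2,2] → [-2,2] (was ⊥); enqueue []
  #2 pop 1: in=[-2,2] → [-3,3] (no change)
  #3 pop 2: in=[-2,2] → [-2,2] (was ⊥); enqueue []
  #4 pop 3: in=⊥ → ⊥ (no change)
  #5 pop 4: in=[-3,3] → [-4,4] (was ⊥); enqueue [3]
  #6 pop 5: in=[-2,2] → [-4,4] (was [-2,2]); enqueue [0,1]
  #7 pop 6: in=[-4,4] → [-3,4] (was ⊥); enqueue []
  #8 pop 7: in=[-3,4] → [-2,5] (was [-2,1]); enqueue []
  #9 pop 3: in=[-4,4] → [-4,4] (was ⊥); enqueue []
  #10 pop 0: in=[-4,5] → [-4,5] (was [-2,2]); enqueue [2]
  #11 pop 1: in=[-4,4] → [-5,3] (was [-3,3]); enqueue [4]
  #12 pop 2: in=[-4,5] → [-4,5] (was [-2,2]); enqueue [5]
  #13 pop 4: in=[-5,3] → [-5,4] (was [-4,4]); enqueue [3]
  #14 pop 5: in=[-4,5] → [-5,5] (was [-4,4]); enqueue [0,1,6]
  #15 pop 3: in=[-5,4] → [-5,4] (was [-4,4]); enqueue []
  #16 pop 0: in=[-5,5] → [-5,5] (was [-4,5]); enqueue [2]
  #17 pop 1: in=[-5,5] → [-5,4] (was [-5,3]); enqueue [4]
  #18 pop 6: in=[-5,5] → [-3,4] (no change)
  #19 pop 2: in=[-5,5] → [-5,5] (was [-4,5]); enqueue [5]
  #20 pop 4: in=[-5,4] → [-5,5] (was [-5,4]); enqueue [3]
  #21 pop 5: in=[-5,5] → [-5,5] (no change)
  #22 pop 3: in=[-5,5] → [-5,5] (was [-5,4]); enqueue [1]
  #23 pop 1: in=[-5,5] → [-5,4] (no change)

Fixpoint:
  val[0] = [-5,5]
  val[1] = [-5,4]
  val[2] = [-5,5]
  val[3] = [-5,5]
  val[4] = [-5,5]
  val[5] = [-5,5]
  val[6] = [-3,4]
  val[7] = [-2,5]

yes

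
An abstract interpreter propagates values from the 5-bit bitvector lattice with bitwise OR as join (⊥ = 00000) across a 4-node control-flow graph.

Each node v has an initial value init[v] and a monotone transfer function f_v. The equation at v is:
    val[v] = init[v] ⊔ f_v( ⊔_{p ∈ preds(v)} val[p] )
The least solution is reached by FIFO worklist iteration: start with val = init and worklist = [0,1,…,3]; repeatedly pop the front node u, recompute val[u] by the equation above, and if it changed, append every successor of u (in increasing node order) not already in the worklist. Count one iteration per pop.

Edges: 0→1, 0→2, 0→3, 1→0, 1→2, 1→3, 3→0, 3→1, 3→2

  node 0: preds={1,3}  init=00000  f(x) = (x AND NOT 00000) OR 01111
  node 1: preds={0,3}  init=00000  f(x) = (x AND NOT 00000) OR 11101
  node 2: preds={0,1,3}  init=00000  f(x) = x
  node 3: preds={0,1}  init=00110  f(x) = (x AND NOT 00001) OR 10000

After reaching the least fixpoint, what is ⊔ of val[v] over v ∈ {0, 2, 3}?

11111

Trace (8 dequeues):
  [1] u=0 | in 00110 | out 01111 | prev 00000 | push {}
  [2] u=1 | in 01111 | out 11111 | prev 00000 | push {0}
  [3] u=2 | in 11111 | out 11111 | prev 00000 | push {}
  [4] u=3 | in 11111 | out 11110 | prev 00110 | push {1,2}
  [5] u=0 | in 11111 | out 11111 | prev 01111 | push {3}
  [6] u=1 | in 11111 | out 11111 | ==
  [7] u=2 | in 11111 | out 11111 | ==
  [8] u=3 | in 11111 | out 11110 | ==

Converged values:
  [0] 11111
  [1] 11111
  [2] 11111
  [3] 11110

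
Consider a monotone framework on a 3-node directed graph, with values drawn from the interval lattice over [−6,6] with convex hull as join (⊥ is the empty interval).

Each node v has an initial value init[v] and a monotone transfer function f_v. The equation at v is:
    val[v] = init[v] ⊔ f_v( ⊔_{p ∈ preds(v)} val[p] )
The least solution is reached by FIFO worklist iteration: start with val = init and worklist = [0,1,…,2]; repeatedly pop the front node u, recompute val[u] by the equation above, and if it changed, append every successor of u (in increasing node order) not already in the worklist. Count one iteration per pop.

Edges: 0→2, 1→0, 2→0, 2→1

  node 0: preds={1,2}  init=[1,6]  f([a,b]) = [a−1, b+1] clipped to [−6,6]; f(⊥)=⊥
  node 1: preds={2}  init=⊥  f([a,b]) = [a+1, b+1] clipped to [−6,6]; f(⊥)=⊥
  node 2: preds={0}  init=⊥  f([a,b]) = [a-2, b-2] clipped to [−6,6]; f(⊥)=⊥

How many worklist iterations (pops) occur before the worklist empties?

13

Worklist (13 pops):
  #1 pop 0: in=⊥ → [1,6] (no change)
  #2 pop 1: in=⊥ → ⊥ (no change)
  #3 pop 2: in=[1,6] → [-1,4] (was ⊥); enqueue [0,1]
  #4 pop 0: in=[-1,4] → [-2,6] (was [1,6]); enqueue [2]
  #5 pop 1: in=[-1,4] → [0,5] (was ⊥); enqueue [0]
  #6 pop 2: in=[-2,6] → [-4,4] (was [-1,4]); enqueue [1]
  #7 pop 0: in=[-4,5] → [-5,6] (was [-2,6]); enqueue [2]
  #8 pop 1: in=[-4,4] → [-3,5] (was [0,5]); enqueue [0]
  #9 pop 2: in=[-5,6] → [-6,4] (was [-4,4]); enqueue [1]
  #10 pop 0: in=[-6,5] → [-6,6] (was [-5,6]); enqueue [2]
  #11 pop 1: in=[-6,4] → [-5,5] (was [-3,5]); enqueue [0]
  #12 pop 2: in=[-6,6] → [-6,4] (no change)
  #13 pop 0: in=[-6,5] → [-6,6] (no change)

Fixpoint:
  val[0] = [-6,6]
  val[1] = [-5,5]
  val[2] = [-6,4]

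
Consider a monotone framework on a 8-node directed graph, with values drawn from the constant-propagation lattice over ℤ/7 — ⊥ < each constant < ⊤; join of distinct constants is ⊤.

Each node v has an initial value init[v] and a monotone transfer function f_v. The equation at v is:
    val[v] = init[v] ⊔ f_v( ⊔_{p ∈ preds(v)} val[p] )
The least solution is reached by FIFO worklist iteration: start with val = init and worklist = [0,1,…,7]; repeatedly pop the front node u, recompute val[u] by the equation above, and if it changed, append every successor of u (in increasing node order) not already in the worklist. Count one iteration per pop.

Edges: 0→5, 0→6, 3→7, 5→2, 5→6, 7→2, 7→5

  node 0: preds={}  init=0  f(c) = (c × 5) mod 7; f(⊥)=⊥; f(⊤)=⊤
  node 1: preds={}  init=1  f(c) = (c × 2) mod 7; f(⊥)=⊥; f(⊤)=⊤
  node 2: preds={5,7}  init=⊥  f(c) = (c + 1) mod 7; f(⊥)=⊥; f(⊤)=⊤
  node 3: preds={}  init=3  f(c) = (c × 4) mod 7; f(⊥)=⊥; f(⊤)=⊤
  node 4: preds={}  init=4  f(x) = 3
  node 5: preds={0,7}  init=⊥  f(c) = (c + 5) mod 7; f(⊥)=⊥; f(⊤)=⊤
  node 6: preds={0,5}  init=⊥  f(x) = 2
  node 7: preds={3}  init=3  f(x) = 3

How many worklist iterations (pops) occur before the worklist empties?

Trace (9 dequeues):
  [1] u=0 | in ⊥ | out 0 | ==
  [2] u=1 | in ⊥ | out 1 | ==
  [3] u=2 | in 3 | out 4 | prev ⊥ | push {}
  [4] u=3 | in ⊥ | out 3 | ==
  [5] u=4 | in ⊥ | out ⊤ | prev 4 | push {}
  [6] u=5 | in ⊤ | out ⊤ | prev ⊥ | push {2}
  [7] u=6 | in ⊤ | out 2 | prev ⊥ | push {}
  [8] u=7 | in 3 | out 3 | ==
  [9] u=2 | in ⊤ | out ⊤ | prev 4 | push {}

Converged values:
  [0] 0
  [1] 1
  [2] ⊤
  [3] 3
  [4] ⊤
  [5] ⊤
  [6] 2
  [7] 3

9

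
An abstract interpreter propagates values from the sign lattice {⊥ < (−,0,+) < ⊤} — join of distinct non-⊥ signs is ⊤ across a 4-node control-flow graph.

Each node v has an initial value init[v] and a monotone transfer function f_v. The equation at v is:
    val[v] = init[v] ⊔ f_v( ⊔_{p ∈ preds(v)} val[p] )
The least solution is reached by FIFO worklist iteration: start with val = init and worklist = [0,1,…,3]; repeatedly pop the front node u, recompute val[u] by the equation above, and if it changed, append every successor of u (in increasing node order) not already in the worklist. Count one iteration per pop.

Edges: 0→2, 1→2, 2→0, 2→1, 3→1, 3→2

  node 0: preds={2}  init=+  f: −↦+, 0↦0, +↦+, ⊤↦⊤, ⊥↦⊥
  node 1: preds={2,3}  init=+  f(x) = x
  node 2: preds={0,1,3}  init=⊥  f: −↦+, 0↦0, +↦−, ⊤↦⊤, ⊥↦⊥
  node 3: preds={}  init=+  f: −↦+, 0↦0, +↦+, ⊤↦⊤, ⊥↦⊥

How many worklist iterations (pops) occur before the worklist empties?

Worklist (10 pops):
  #1 pop 0: in=⊥ → + (no change)
  #2 pop 1: in=+ → + (no change)
  #3 pop 2: in=+ → − (was ⊥); enqueue [0,1]
  #4 pop 3: in=⊥ → + (no change)
  #5 pop 0: in=− → + (no change)
  #6 pop 1: in=⊤ → ⊤ (was +); enqueue [2]
  #7 pop 2: in=⊤ → ⊤ (was −); enqueue [0,1]
  #8 pop 0: in=⊤ → ⊤ (was +); enqueue [2]
  #9 pop 1: in=⊤ → ⊤ (no change)
  #10 pop 2: in=⊤ → ⊤ (no change)

Fixpoint:
  val[0] = ⊤
  val[1] = ⊤
  val[2] = ⊤
  val[3] = +

10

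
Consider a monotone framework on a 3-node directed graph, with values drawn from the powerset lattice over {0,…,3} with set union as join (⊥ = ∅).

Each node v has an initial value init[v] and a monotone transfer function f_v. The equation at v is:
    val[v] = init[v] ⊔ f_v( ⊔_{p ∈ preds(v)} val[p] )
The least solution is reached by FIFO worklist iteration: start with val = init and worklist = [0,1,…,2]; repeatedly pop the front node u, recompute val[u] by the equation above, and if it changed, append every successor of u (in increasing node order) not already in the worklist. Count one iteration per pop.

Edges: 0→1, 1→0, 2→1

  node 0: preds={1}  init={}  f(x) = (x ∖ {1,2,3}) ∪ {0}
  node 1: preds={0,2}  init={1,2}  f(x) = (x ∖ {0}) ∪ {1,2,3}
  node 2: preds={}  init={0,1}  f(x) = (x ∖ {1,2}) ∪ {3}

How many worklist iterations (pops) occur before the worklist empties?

Iteration log — 5 steps:
  step 1. node 0  ⊔preds={1,2}  new={0}  old={}  +wl: 
  step 2. node 1  ⊔preds={0,1}  new={1,2,3}  old={1,2}  +wl: 0
  step 3. node 2  ⊔preds={}  new={0,1,3}  old={0,1}  +wl: 1
  step 4. node 0  ⊔preds={1,2,3}  new={0}  stable
  step 5. node 1  ⊔preds={0,1,3}  new={1,2,3}  stable

Least fixpoint reached:
  node 0: {0}
  node 1: {1,2,3}
  node 2: {0,1,3}

5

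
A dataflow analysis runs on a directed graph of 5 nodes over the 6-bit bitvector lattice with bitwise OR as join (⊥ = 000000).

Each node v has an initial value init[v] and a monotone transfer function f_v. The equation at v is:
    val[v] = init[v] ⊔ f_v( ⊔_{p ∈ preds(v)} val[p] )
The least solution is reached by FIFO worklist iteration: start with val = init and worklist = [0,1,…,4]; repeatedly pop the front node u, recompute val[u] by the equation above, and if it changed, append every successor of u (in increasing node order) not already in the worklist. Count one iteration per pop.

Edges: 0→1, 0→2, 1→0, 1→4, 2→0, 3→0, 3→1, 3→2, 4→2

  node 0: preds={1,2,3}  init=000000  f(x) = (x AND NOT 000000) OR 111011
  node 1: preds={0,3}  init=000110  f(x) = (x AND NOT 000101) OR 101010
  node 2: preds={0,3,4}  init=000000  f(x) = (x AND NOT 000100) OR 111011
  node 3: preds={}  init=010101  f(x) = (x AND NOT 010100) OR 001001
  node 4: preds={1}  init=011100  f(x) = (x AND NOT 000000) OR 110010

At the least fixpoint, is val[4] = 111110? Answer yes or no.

Iteration log — 8 steps:
  step 1. node 0  ⊔preds=010111  new=111111  old=000000  +wl: 
  step 2. node 1  ⊔preds=111111  new=111110  old=000110  +wl: 0
  step 3. node 2  ⊔preds=111111  new=111011  old=000000  +wl: 
  step 4. node 3  ⊔preds=000000  new=011101  old=010101  +wl: 1,2
  step 5. node 4  ⊔preds=111110  new=111110  old=011100  +wl: 
  step 6. node 0  ⊔preds=111111  new=111111  stable
  step 7. node 1  ⊔preds=111111  new=111110  stable
  step 8. node 2  ⊔preds=111111  new=111011  stable

Least fixpoint reached:
  node 0: 111111
  node 1: 111110
  node 2: 111011
  node 3: 011101
  node 4: 111110

yes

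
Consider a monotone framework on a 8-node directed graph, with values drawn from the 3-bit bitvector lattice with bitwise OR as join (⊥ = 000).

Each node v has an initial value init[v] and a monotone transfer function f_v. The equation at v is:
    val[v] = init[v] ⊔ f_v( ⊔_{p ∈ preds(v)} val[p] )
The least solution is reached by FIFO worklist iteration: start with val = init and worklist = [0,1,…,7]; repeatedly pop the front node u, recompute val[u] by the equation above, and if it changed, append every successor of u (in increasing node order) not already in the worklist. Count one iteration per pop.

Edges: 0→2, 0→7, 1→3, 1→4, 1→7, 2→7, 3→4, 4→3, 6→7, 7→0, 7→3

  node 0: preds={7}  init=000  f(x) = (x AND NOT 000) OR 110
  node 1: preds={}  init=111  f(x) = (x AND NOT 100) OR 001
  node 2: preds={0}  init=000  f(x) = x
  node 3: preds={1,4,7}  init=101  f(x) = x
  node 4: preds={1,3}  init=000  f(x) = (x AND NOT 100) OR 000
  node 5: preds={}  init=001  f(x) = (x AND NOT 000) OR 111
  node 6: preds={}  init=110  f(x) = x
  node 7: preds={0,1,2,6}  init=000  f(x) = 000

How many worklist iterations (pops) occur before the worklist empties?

9

Trace (9 dequeues):
  [1] u=0 | in 000 | out 110 | prev 000 | push {}
  [2] u=1 | in 000 | out 111 | ==
  [3] u=2 | in 110 | out 110 | prev 000 | push {}
  [4] u=3 | in 111 | out 111 | prev 101 | push {}
  [5] u=4 | in 111 | out 011 | prev 000 | push {3}
  [6] u=5 | in 000 | out 111 | prev 001 | push {}
  [7] u=6 | in 000 | out 110 | ==
  [8] u=7 | in 111 | out 000 | ==
  [9] u=3 | in 111 | out 111 | ==

Converged values:
  [0] 110
  [1] 111
  [2] 110
  [3] 111
  [4] 011
  [5] 111
  [6] 110
  [7] 000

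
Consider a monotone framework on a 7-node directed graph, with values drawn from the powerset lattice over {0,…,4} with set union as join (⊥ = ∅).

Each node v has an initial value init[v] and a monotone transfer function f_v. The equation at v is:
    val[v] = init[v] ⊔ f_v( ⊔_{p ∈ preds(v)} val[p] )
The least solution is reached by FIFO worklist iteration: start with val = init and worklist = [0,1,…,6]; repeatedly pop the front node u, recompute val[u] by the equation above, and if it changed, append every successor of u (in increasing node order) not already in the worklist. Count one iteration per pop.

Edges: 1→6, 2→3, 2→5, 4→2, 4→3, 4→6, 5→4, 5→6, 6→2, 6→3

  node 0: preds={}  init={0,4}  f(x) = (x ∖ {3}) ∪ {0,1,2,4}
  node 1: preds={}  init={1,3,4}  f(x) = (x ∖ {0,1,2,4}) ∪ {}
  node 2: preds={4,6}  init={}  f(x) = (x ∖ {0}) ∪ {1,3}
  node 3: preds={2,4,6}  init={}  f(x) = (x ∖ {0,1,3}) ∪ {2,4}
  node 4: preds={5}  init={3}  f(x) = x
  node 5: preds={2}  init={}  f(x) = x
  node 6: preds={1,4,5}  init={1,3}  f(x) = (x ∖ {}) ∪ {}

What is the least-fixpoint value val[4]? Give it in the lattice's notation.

Iteration log — 16 steps:
  step 1. node 0  ⊔preds={}  new={0,1,2,4}  old={0,4}  +wl: 
  step 2. node 1  ⊔preds={}  new={1,3,4}  stable
  step 3. node 2  ⊔preds={1,3}  new={1,3}  old={}  +wl: 
  step 4. node 3  ⊔preds={1,3}  new={2,4}  old={}  +wl: 
  step 5. node 4  ⊔preds={}  new={3}  stable
  step 6. node 5  ⊔preds={1,3}  new={1,3}  old={}  +wl: 4
  step 7. node 6  ⊔preds={1,3,4}  new={1,3,4}  old={1,3}  +wl: 2,3
  step 8. node 4  ⊔preds={1,3}  new={1,3}  old={3}  +wl: 6
  step 9. node 2  ⊔preds={1,3,4}  new={1,3,4}  old={1,3}  +wl: 5
  step 10. node 3  ⊔preds={1,3,4}  new={2,4}  stable
  step 11. node 6  ⊔preds={1,3,4}  new={1,3,4}  stable
  step 12. node 5  ⊔preds={1,3,4}  new={1,3,4}  old={1,3}  +wl: 4,6
  step 13. node 4  ⊔preds={1,3,4}  new={1,3,4}  old={1,3}  +wl: 2,3
  step 14. node 6  ⊔preds={1,3,4}  new={1,3,4}  stable
  step 15. node 2  ⊔preds={1,3,4}  new={1,3,4}  stable
  step 16. node 3  ⊔preds={1,3,4}  new={2,4}  stable

Least fixpoint reached:
  node 0: {0,1,2,4}
  node 1: {1,3,4}
  node 2: {1,3,4}
  node 3: {2,4}
  node 4: {1,3,4}
  node 5: {1,3,4}
  node 6: {1,3,4}

{1,3,4}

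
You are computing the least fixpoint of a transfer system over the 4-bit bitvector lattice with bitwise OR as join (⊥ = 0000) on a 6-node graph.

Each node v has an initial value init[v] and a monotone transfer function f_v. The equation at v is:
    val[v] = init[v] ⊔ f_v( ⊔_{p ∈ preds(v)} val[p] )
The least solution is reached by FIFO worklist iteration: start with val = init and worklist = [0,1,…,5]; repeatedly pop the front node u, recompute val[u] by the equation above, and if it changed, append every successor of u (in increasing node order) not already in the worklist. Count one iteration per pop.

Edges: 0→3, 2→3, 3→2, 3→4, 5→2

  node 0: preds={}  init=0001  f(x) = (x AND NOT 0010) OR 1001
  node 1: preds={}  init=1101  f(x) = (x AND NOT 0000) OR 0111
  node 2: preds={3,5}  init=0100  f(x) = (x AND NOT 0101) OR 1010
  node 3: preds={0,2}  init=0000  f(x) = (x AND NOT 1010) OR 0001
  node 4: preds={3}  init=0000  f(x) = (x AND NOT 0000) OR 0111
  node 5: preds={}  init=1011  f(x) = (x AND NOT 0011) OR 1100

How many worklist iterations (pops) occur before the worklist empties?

7

Worklist (7 pops):
  #1 pop 0: in=0000 → 1001 (was 0001); enqueue []
  #2 pop 1: in=0000 → 1111 (was 1101); enqueue []
  #3 pop 2: in=1011 → 1110 (was 0100); enqueue []
  #4 pop 3: in=1111 → 0101 (was 0000); enqueue [2]
  #5 pop 4: in=0101 → 0111 (was 0000); enqueue []
  #6 pop 5: in=0000 → 1111 (was 1011); enqueue []
  #7 pop 2: in=1111 → 1110 (no change)

Fixpoint:
  val[0] = 1001
  val[1] = 1111
  val[2] = 1110
  val[3] = 0101
  val[4] = 0111
  val[5] = 1111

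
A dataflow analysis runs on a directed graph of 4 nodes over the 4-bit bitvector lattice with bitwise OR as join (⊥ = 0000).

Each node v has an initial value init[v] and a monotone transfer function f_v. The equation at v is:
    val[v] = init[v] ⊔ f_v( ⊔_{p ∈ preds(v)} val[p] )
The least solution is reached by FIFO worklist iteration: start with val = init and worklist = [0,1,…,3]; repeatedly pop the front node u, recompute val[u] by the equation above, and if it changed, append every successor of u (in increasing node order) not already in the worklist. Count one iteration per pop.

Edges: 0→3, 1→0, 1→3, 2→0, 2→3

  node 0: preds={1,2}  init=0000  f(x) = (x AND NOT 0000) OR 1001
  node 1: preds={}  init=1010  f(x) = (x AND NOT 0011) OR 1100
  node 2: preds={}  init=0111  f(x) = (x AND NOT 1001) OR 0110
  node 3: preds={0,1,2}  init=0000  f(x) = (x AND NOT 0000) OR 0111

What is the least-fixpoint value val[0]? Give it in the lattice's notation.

1111

Trace (5 dequeues):
  [1] u=0 | in 1111 | out 1111 | prev 0000 | push {}
  [2] u=1 | in 0000 | out 1110 | prev 1010 | push {0}
  [3] u=2 | in 0000 | out 0111 | ==
  [4] u=3 | in 1111 | out 1111 | prev 0000 | push {}
  [5] u=0 | in 1111 | out 1111 | ==

Converged values:
  [0] 1111
  [1] 1110
  [2] 0111
  [3] 1111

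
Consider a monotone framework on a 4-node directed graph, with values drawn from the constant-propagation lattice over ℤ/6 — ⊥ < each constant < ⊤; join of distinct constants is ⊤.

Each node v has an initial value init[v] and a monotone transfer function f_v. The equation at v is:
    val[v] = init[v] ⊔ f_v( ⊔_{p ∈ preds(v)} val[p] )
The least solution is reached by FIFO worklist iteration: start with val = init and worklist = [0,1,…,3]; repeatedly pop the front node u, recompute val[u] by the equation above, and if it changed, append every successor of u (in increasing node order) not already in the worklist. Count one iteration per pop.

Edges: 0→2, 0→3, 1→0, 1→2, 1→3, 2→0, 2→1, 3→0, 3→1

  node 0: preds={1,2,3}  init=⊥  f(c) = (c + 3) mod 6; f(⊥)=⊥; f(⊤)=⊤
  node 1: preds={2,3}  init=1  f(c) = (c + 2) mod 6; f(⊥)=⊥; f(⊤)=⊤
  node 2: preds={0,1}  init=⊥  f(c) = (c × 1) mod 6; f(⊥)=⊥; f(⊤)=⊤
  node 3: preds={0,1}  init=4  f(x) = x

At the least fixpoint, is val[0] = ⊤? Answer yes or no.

yes

Iteration log — 6 steps:
  step 1. node 0  ⊔preds=⊤  new=⊤  old=⊥  +wl: 
  step 2. node 1  ⊔preds=4  new=⊤  old=1  +wl: 0
  step 3. node 2  ⊔preds=⊤  new=⊤  old=⊥  +wl: 1
  step 4. node 3  ⊔preds=⊤  new=⊤  old=4  +wl: 
  step 5. node 0  ⊔preds=⊤  new=⊤  stable
  step 6. node 1  ⊔preds=⊤  new=⊤  stable

Least fixpoint reached:
  node 0: ⊤
  node 1: ⊤
  node 2: ⊤
  node 3: ⊤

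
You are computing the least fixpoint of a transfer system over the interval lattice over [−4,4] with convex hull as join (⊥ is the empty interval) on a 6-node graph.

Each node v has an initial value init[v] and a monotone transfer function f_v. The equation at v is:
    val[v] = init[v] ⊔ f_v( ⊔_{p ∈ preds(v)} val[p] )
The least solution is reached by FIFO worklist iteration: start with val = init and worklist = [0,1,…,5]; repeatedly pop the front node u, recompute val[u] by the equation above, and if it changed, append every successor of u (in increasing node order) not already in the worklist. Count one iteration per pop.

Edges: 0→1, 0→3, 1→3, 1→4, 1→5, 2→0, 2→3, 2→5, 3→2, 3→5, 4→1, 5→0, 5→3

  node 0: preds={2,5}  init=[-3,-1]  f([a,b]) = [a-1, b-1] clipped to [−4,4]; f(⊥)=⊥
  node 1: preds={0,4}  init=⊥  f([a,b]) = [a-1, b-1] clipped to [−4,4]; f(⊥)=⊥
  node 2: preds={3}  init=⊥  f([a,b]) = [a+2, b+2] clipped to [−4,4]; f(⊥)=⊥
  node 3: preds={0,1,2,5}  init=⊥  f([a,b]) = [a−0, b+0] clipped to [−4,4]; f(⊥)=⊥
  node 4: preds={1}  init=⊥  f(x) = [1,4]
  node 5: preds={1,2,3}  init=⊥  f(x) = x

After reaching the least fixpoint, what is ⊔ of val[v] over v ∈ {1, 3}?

[-4,4]

Iteration log — 21 steps:
  step 1. node 0  ⊔preds=⊥  new=[-3,-1]  stable
  step 2. node 1  ⊔preds=[-3,-1]  new=[-4,-2]  old=⊥  +wl: 
  step 3. node 2  ⊔preds=⊥  new=⊥  stable
  step 4. node 3  ⊔preds=[-4,-1]  new=[-4,-1]  old=⊥  +wl: 2
  step 5. node 4  ⊔preds=[-4,-2]  new=[1,4]  old=⊥  +wl: 1
  step 6. node 5  ⊔preds=[-4,-1]  new=[-4,-1]  old=⊥  +wl: 0,3
  step 7. node 2  ⊔preds=[-4,-1]  new=[-2,1]  old=⊥  +wl: 5
  step 8. node 1  ⊔preds=[-3,4]  new=[-4,3]  old=[-4,-2]  +wl: 4
  step 9. node 0  ⊔preds=[-4,1]  new=[-4,0]  old=[-3,-1]  +wl: 1
  step 10. node 3  ⊔preds=[-4,3]  new=[-4,3]  old=[-4,-1]  +wl: 2
  step 11. node 5  ⊔preds=[-4,3]  new=[-4,3]  old=[-4,-1]  +wl: 0,3
  step 12. node 4  ⊔preds=[-4,3]  new=[1,4]  stable
  step 13. node 1  ⊔preds=[-4,4]  new=[-4,3]  stable
  step 14. node 2  ⊔preds=[-4,3]  new=[-2,4]  old=[-2,1]  +wl: 5
  step 15. node 0  ⊔preds=[-4,4]  new=[-4,3]  old=[-4,0]  +wl: 1
  step 16. node 3  ⊔preds=[-4,4]  new=[-4,4]  old=[-4,3]  +wl: 2
  step 17. node 5  ⊔preds=[-4,4]  new=[-4,4]  old=[-4,3]  +wl: 0,3
  step 18. node 1  ⊔preds=[-4,4]  new=[-4,3]  stable
  step 19. node 2  ⊔preds=[-4,4]  new=[-2,4]  stable
  step 20. node 0  ⊔preds=[-4,4]  new=[-4,3]  stable
  step 21. node 3  ⊔preds=[-4,4]  new=[-4,4]  stable

Least fixpoint reached:
  node 0: [-4,3]
  node 1: [-4,3]
  node 2: [-2,4]
  node 3: [-4,4]
  node 4: [1,4]
  node 5: [-4,4]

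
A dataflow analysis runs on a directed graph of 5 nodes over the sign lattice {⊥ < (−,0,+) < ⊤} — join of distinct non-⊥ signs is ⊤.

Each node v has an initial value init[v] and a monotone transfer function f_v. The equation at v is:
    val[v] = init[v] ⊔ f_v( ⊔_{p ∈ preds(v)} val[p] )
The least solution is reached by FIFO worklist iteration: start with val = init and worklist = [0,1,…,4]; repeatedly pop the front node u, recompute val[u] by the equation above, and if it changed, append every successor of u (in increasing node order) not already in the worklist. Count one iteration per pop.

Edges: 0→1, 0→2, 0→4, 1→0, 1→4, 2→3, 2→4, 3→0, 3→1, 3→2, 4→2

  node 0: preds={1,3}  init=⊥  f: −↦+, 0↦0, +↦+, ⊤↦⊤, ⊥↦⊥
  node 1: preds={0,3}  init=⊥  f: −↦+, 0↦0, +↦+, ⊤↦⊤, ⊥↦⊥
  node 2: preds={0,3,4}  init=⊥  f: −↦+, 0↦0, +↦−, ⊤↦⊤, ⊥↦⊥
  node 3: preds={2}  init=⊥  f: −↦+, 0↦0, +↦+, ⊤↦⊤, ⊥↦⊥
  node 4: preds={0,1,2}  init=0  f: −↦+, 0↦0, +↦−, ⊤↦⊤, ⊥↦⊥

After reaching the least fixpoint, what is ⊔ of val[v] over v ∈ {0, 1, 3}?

Iteration log — 10 steps:
  step 1. node 0  ⊔preds=⊥  new=⊥  stable
  step 2. node 1  ⊔preds=⊥  new=⊥  stable
  step 3. node 2  ⊔preds=0  new=0  old=⊥  +wl: 
  step 4. node 3  ⊔preds=0  new=0  old=⊥  +wl: 0,1,2
  step 5. node 4  ⊔preds=0  new=0  stable
  step 6. node 0  ⊔preds=0  new=0  old=⊥  +wl: 4
  step 7. node 1  ⊔preds=0  new=0  old=⊥  +wl: 0
  step 8. node 2  ⊔preds=0  new=0  stable
  step 9. node 4  ⊔preds=0  new=0  stable
  step 10. node 0  ⊔preds=0  new=0  stable

Least fixpoint reached:
  node 0: 0
  node 1: 0
  node 2: 0
  node 3: 0
  node 4: 0

0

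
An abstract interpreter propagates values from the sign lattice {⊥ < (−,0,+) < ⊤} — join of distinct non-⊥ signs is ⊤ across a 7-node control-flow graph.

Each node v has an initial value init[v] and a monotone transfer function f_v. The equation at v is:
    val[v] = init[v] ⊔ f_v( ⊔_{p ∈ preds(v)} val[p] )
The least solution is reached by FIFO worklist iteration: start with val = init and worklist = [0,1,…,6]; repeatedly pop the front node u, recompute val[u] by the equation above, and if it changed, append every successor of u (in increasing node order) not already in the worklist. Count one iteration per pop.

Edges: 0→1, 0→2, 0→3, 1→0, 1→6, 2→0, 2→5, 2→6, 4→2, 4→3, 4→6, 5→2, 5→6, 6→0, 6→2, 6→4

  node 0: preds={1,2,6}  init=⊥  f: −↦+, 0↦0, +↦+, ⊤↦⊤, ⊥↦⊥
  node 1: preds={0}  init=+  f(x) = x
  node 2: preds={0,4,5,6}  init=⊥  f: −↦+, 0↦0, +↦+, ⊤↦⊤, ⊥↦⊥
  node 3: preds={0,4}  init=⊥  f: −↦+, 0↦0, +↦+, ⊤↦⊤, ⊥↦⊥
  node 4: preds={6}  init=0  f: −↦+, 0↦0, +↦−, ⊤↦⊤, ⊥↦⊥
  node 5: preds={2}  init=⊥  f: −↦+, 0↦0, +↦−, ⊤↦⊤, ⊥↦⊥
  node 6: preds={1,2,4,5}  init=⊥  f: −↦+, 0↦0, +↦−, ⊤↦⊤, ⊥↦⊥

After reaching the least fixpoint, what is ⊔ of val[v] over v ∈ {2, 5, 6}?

⊤

Iteration log — 15 steps:
  step 1. node 0  ⊔preds=+  new=+  old=⊥  +wl: 
  step 2. node 1  ⊔preds=+  new=+  stable
  step 3. node 2  ⊔preds=⊤  new=⊤  old=⊥  +wl: 0
  step 4. node 3  ⊔preds=⊤  new=⊤  old=⊥  +wl: 
  step 5. node 4  ⊔preds=⊥  new=0  stable
  step 6. node 5  ⊔preds=⊤  new=⊤  old=⊥  +wl: 2
  step 7. node 6  ⊔preds=⊤  new=⊤  old=⊥  +wl: 4
  step 8. node 0  ⊔preds=⊤  new=⊤  old=+  +wl: 1,3
  step 9. node 2  ⊔preds=⊤  new=⊤  stable
  step 10. node 4  ⊔preds=⊤  new=⊤  old=0  +wl: 2,6
  step 11. node 1  ⊔preds=⊤  new=⊤  old=+  +wl: 0
  step 12. node 3  ⊔preds=⊤  new=⊤  stable
  step 13. node 2  ⊔preds=⊤  new=⊤  stable
  step 14. node 6  ⊔preds=⊤  new=⊤  stable
  step 15. node 0  ⊔preds=⊤  new=⊤  stable

Least fixpoint reached:
  node 0: ⊤
  node 1: ⊤
  node 2: ⊤
  node 3: ⊤
  node 4: ⊤
  node 5: ⊤
  node 6: ⊤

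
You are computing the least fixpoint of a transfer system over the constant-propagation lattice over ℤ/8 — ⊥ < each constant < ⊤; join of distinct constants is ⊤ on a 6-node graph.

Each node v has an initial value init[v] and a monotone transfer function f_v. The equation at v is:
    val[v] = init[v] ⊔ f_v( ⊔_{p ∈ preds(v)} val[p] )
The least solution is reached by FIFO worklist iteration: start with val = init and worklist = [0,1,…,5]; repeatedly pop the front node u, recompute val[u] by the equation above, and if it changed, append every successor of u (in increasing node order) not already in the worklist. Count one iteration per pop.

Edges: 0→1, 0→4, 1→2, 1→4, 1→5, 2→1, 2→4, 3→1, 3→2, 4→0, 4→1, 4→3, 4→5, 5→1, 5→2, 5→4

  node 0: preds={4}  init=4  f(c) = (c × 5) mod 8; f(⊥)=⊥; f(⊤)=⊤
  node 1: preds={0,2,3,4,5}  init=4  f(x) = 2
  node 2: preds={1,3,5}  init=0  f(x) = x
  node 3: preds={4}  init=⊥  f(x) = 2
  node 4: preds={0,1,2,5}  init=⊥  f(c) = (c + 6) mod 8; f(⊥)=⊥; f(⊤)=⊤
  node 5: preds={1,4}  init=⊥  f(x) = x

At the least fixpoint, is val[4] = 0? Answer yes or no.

no

Trace (12 dequeues):
  [1] u=0 | in ⊥ | out 4 | ==
  [2] u=1 | in ⊤ | out ⊤ | prev 4 | push {}
  [3] u=2 | in ⊤ | out ⊤ | prev 0 | push {1}
  [4] u=3 | in ⊥ | out 2 | prev ⊥ | push {2}
  [5] u=4 | in ⊤ | out ⊤ | prev ⊥ | push {0,3}
  [6] u=5 | in ⊤ | out ⊤ | prev ⊥ | push {4}
  [7] u=1 | in ⊤ | out ⊤ | ==
  [8] u=2 | in ⊤ | out ⊤ | ==
  [9] u=0 | in ⊤ | out ⊤ | prev 4 | push {1}
  [10] u=3 | in ⊤ | out 2 | ==
  [11] u=4 | in ⊤ | out ⊤ | ==
  [12] u=1 | in ⊤ | out ⊤ | ==

Converged values:
  [0] ⊤
  [1] ⊤
  [2] ⊤
  [3] 2
  [4] ⊤
  [5] ⊤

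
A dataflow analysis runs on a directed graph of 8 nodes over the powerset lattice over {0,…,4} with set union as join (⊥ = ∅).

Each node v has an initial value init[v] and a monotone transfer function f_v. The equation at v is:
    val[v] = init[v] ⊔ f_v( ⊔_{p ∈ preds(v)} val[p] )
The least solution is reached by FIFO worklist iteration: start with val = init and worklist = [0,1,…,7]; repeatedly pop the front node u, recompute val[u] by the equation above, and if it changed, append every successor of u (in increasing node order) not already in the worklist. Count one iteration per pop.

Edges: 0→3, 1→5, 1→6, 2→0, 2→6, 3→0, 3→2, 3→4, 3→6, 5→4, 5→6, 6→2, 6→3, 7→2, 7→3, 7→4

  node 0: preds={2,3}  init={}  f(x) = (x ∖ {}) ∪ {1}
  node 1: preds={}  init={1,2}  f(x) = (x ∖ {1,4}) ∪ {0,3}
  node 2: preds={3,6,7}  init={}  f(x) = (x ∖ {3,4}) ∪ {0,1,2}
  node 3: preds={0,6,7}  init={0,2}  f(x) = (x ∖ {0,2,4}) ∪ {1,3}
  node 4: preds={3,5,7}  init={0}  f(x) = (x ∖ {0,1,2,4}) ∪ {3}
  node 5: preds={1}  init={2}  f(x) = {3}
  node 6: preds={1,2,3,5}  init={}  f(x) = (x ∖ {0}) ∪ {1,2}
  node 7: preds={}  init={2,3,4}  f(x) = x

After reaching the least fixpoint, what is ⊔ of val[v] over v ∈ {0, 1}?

{0,1,2,3}

Trace (12 dequeues):
  [1] u=0 | in {0,2} | out {0,1,2} | prev {} | push {}
  [2] u=1 | in {} | out {0,1,2,3} | prev {1,2} | push {}
  [3] u=2 | in {0,2,3,4} | out {0,1,2} | prev {} | push {0}
  [4] u=3 | in {0,1,2,3,4} | out {0,1,2,3} | prev {0,2} | push {2}
  [5] u=4 | in {0,1,2,3,4} | out {0,3} | prev {0} | push {}
  [6] u=5 | in {0,1,2,3} | out {2,3} | prev {2} | push {4}
  [7] u=6 | in {0,1,2,3} | out {1,2,3} | prev {} | push {3}
  [8] u=7 | in {} | out {2,3,4} | ==
  [9] u=0 | in {0,1,2,3} | out {0,1,2,3} | prev {0,1,2} | push {}
  [10] u=2 | in {0,1,2,3,4} | out {0,1,2} | ==
  [11] u=4 | in {0,1,2,3,4} | out {0,3} | ==
  [12] u=3 | in {0,1,2,3,4} | out {0,1,2,3} | ==

Converged values:
  [0] {0,1,2,3}
  [1] {0,1,2,3}
  [2] {0,1,2}
  [3] {0,1,2,3}
  [4] {0,3}
  [5] {2,3}
  [6] {1,2,3}
  [7] {2,3,4}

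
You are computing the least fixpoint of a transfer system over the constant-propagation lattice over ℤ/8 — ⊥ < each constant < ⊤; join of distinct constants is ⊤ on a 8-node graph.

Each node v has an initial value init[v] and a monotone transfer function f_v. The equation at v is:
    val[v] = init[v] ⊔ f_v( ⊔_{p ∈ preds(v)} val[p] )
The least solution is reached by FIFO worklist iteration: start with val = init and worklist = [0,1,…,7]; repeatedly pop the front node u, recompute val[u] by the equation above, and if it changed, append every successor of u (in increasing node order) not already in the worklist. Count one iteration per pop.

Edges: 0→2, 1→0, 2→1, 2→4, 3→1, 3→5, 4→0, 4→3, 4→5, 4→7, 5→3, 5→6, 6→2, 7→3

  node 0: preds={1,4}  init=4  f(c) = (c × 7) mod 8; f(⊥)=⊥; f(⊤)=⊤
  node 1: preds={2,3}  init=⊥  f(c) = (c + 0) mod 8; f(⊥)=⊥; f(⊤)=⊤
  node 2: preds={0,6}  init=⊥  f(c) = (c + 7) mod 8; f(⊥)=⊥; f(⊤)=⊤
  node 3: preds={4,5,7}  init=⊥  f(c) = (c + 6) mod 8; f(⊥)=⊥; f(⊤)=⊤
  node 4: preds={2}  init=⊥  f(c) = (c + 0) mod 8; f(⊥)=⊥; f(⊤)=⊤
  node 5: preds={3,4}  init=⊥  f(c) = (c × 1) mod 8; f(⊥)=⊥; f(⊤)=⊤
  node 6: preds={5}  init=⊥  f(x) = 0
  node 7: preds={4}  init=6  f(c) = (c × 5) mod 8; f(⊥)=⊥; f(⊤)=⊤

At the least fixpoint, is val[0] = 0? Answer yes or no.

Iteration log — 19 steps:
  step 1. node 0  ⊔preds=⊥  new=4  stable
  step 2. node 1  ⊔preds=⊥  new=⊥  stable
  step 3. node 2  ⊔preds=4  new=3  old=⊥  +wl: 1
  step 4. node 3  ⊔preds=6  new=4  old=⊥  +wl: 
  step 5. node 4  ⊔preds=3  new=3  old=⊥  +wl: 0,3
  step 6. node 5  ⊔preds=⊤  new=⊤  old=⊥  +wl: 
  step 7. node 6  ⊔preds=⊤  new=0  old=⊥  +wl: 2
  step 8. node 7  ⊔preds=3  new=⊤  old=6  +wl: 
  step 9. node 1  ⊔preds=⊤  new=⊤  old=⊥  +wl: 
  step 10. node 0  ⊔preds=⊤  new=⊤  old=4  +wl: 
  step 11. node 3  ⊔preds=⊤  new=⊤  old=4  +wl: 1,5
  step 12. node 2  ⊔preds=⊤  new=⊤  old=3  +wl: 4
  step 13. node 1  ⊔preds=⊤  new=⊤  stable
  step 14. node 5  ⊔preds=⊤  new=⊤  stable
  step 15. node 4  ⊔preds=⊤  new=⊤  old=3  +wl: 0,3,5,7
  step 16. node 0  ⊔preds=⊤  new=⊤  stable
  step 17. node 3  ⊔preds=⊤  new=⊤  stable
  step 18. node 5  ⊔preds=⊤  new=⊤  stable
  step 19. node 7  ⊔preds=⊤  new=⊤  stable

Least fixpoint reached:
  node 0: ⊤
  node 1: ⊤
  node 2: ⊤
  node 3: ⊤
  node 4: ⊤
  node 5: ⊤
  node 6: 0
  node 7: ⊤

no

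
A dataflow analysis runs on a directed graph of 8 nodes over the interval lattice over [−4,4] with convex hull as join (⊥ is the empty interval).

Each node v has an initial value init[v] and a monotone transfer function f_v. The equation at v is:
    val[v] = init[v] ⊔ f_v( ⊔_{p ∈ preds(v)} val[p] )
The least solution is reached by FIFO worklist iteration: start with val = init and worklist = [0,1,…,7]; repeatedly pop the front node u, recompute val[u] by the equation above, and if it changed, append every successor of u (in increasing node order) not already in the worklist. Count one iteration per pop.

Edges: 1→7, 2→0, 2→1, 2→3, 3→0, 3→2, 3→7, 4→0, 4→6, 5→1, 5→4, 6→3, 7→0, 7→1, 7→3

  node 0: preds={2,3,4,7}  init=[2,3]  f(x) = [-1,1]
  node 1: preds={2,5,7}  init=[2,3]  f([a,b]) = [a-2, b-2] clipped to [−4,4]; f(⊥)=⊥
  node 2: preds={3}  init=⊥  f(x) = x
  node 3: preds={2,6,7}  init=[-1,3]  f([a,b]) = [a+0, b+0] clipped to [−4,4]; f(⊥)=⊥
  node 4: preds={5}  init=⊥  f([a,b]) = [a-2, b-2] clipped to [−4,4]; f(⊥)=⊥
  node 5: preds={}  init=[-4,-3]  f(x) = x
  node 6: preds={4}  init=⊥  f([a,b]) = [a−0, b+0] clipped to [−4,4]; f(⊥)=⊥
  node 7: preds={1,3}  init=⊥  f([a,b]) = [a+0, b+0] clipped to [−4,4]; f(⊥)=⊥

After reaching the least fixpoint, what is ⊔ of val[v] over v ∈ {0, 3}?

[-4,3]

Worklist (17 pops):
  #1 pop 0: in=[-1,3] → [-1,3] (was [2,3]); enqueue []
  #2 pop 1: in=[-4,-3] → [-4,3] (was [2,3]); enqueue []
  #3 pop 2: in=[-1,3] → [-1,3] (was ⊥); enqueue [0,1]
  #4 pop 3: in=[-1,3] → [-1,3] (no change)
  #5 pop 4: in=[-4,-3] → [-4,-4] (was ⊥); enqueue []
  #6 pop 5: in=⊥ → [-4,-3] (no change)
  #7 pop 6: in=[-4,-4] → [-4,-4] (was ⊥); enqueue [3]
  #8 pop 7: in=[-4,3] → [-4,3] (was ⊥); enqueue []
  #9 pop 0: in=[-4,3] → [-1,3] (no change)
  #10 pop 1: in=[-4,3] → [-4,3] (no change)
  #11 pop 3: in=[-4,3] → [-4,3] (was [-1,3]); enqueue [0,2,7]
  #12 pop 0: in=[-4,3] → [-1,3] (no change)
  #13 pop 2: in=[-4,3] → [-4,3] (was [-1,3]); enqueue [0,1,3]
  #14 pop 7: in=[-4,3] → [-4,3] (no change)
  #15 pop 0: in=[-4,3] → [-1,3] (no change)
  #16 pop 1: in=[-4,3] → [-4,3] (no change)
  #17 pop 3: in=[-4,3] → [-4,3] (no change)

Fixpoint:
  val[0] = [-1,3]
  val[1] = [-4,3]
  val[2] = [-4,3]
  val[3] = [-4,3]
  val[4] = [-4,-4]
  val[5] = [-4,-3]
  val[6] = [-4,-4]
  val[7] = [-4,3]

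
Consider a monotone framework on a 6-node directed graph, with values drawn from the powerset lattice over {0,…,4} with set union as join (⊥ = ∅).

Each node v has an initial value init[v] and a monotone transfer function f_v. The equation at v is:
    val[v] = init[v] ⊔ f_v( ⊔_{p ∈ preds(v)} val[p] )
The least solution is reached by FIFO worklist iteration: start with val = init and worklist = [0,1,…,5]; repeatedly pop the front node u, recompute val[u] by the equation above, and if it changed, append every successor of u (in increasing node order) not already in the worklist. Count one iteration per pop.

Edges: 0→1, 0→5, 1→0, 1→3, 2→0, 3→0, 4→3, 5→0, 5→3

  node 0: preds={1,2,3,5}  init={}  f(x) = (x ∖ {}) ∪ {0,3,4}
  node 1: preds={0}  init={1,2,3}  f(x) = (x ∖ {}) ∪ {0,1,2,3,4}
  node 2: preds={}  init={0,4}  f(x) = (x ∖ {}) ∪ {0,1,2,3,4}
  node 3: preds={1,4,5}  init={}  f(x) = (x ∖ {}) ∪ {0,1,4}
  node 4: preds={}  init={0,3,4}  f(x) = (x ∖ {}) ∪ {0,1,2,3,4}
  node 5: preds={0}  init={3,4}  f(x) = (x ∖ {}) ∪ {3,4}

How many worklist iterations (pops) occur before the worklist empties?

8

Worklist (8 pops):
  #1 pop 0: in={0,1,2,3,4} → {0,1,2,3,4} (was {}); enqueue []
  #2 pop 1: in={0,1,2,3,4} → {0,1,2,3,4} (was {1,2,3}); enqueue [0]
  #3 pop 2: in={} → {0,1,2,3,4} (was {0,4}); enqueue []
  #4 pop 3: in={0,1,2,3,4} → {0,1,2,3,4} (was {}); enqueue []
  #5 pop 4: in={} → {0,1,2,3,4} (was {0,3,4}); enqueue [3]
  #6 pop 5: in={0,1,2,3,4} → {0,1,2,3,4} (was {3,4}); enqueue []
  #7 pop 0: in={0,1,2,3,4} → {0,1,2,3,4} (no change)
  #8 pop 3: in={0,1,2,3,4} → {0,1,2,3,4} (no change)

Fixpoint:
  val[0] = {0,1,2,3,4}
  val[1] = {0,1,2,3,4}
  val[2] = {0,1,2,3,4}
  val[3] = {0,1,2,3,4}
  val[4] = {0,1,2,3,4}
  val[5] = {0,1,2,3,4}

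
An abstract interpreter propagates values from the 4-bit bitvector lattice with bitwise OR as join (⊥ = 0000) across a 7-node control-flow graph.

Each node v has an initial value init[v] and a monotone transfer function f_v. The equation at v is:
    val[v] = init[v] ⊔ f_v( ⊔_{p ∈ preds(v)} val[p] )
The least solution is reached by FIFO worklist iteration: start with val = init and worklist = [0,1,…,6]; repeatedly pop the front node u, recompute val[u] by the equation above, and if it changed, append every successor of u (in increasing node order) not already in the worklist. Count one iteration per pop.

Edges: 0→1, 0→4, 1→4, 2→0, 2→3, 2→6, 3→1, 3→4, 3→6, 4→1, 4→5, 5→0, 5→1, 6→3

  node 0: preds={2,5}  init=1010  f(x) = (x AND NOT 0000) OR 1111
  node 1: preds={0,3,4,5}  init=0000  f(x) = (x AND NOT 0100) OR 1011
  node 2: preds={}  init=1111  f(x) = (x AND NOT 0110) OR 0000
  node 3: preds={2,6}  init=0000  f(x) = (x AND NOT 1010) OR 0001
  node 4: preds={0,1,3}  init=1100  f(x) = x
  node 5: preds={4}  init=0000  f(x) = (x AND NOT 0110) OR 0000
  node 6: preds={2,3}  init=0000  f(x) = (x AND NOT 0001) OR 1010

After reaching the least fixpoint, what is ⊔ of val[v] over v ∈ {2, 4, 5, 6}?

Trace (10 dequeues):
  [1] u=0 | in 1111 | out 1111 | prev 1010 | push {}
  [2] u=1 | in 1111 | out 1011 | prev 0000 | push {}
  [3] u=2 | in 0000 | out 1111 | ==
  [4] u=3 | in 1111 | out 0101 | prev 0000 | push {1}
  [5] u=4 | in 1111 | out 1111 | prev 1100 | push {}
  [6] u=5 | in 1111 | out 1001 | prev 0000 | push {0}
  [7] u=6 | in 1111 | out 1110 | prev 0000 | push {3}
  [8] u=1 | in 1111 | out 1011 | ==
  [9] u=0 | in 1111 | out 1111 | ==
  [10] u=3 | in 1111 | out 0101 | ==

Converged values:
  [0] 1111
  [1] 1011
  [2] 1111
  [3] 0101
  [4] 1111
  [5] 1001
  [6] 1110

1111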